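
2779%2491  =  288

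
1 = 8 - 7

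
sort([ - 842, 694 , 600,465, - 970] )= [-970,  -  842, 465,  600, 694 ] 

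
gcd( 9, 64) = 1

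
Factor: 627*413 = 3^1*  7^1*11^1 * 19^1*59^1 = 258951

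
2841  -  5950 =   -  3109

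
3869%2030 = 1839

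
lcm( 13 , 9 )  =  117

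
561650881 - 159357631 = 402293250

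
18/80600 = 9/40300 = 0.00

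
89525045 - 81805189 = 7719856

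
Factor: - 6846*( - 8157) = 55842822 = 2^1*3^2*7^1*163^1 * 2719^1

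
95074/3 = 95074/3=31691.33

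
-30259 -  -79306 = 49047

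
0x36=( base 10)54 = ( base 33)1l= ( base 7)105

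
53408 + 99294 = 152702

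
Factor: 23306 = 2^1 * 43^1*271^1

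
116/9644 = 29/2411 =0.01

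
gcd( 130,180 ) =10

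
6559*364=2387476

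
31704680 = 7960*3983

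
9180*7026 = 64498680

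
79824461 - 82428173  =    -  2603712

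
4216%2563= 1653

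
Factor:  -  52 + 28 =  - 24 = - 2^3 * 3^1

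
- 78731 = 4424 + - 83155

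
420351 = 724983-304632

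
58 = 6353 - 6295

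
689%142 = 121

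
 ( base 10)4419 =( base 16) 1143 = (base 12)2683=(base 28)5hn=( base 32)4a3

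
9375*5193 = 48684375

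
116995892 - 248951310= - 131955418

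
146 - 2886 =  - 2740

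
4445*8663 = 38507035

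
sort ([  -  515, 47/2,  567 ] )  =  [ - 515,47/2 , 567 ]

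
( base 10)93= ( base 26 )3F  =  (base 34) 2p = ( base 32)2t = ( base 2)1011101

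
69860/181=69860/181  =  385.97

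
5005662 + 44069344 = 49075006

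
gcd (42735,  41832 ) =21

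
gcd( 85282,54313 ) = 1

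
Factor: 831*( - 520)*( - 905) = 391068600 = 2^3 * 3^1 * 5^2*13^1 * 181^1*277^1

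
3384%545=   114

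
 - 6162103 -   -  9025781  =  2863678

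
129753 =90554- - 39199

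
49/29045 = 49/29045= 0.00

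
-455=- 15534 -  - 15079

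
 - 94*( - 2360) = 221840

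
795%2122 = 795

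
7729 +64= 7793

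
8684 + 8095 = 16779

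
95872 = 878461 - 782589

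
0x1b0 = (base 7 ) 1155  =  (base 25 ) H7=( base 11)363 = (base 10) 432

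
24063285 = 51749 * 465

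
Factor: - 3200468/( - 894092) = 107^(  -  1)*2089^ ( - 1)*800117^1  =  800117/223523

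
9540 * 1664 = 15874560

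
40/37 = 1 + 3/37 = 1.08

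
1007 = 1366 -359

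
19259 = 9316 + 9943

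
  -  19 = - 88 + 69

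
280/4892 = 70/1223 =0.06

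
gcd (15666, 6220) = 2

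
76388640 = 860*88824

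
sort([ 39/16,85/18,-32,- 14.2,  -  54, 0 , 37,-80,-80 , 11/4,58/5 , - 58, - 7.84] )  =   [  -  80,-80, - 58,-54,-32, - 14.2,  -  7.84,0, 39/16,11/4 , 85/18,58/5, 37]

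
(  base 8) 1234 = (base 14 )35A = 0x29c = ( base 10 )668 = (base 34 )JM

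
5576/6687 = 5576/6687 = 0.83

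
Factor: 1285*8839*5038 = 2^1 *5^1  *11^1 * 229^1*257^1 * 8839^1  =  57222183370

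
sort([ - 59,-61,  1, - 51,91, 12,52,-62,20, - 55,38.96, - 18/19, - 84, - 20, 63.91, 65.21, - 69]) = [ - 84,-69, - 62, - 61, - 59, - 55, - 51,-20,-18/19,1,12, 20,38.96,  52,63.91, 65.21,91 ]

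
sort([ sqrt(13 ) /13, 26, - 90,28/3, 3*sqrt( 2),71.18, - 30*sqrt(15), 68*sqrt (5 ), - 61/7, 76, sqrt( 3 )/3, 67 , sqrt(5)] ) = [ - 30*sqrt(  15 ), - 90, - 61/7,sqrt( 13 )/13,sqrt(3 )/3, sqrt(5 ),3*sqrt(2 ), 28/3, 26 , 67, 71.18, 76, 68*sqrt(5)]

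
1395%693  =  9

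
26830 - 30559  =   - 3729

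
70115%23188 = 551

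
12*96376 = 1156512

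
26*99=2574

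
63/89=63/89 = 0.71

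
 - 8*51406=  - 411248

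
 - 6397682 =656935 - 7054617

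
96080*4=384320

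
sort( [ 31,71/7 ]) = [ 71/7,31] 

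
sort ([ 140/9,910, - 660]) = [ -660,140/9,910]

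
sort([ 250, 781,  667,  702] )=[ 250, 667, 702  ,  781] 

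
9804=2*4902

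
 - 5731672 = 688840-6420512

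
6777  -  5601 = 1176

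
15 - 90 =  - 75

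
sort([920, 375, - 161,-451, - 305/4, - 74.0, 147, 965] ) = [ - 451, - 161, - 305/4, - 74.0,147, 375, 920,965] 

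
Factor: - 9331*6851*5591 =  - 7^1*13^1 * 17^1*31^2*43^1*5591^1 = - 357414073471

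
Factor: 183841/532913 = 7^1*463^(  -  1 )*1151^( - 1 ) * 26263^1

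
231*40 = 9240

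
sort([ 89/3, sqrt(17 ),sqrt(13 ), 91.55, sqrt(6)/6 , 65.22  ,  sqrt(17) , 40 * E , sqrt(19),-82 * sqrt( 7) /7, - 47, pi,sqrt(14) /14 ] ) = [ - 47, - 82 * sqrt(7) /7, sqrt (14 )/14, sqrt(6) /6,pi  ,  sqrt( 13),sqrt ( 17 ), sqrt( 17),  sqrt(19), 89/3,65.22, 91.55, 40*E]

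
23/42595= 23/42595= 0.00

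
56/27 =2+2/27  =  2.07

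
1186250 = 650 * 1825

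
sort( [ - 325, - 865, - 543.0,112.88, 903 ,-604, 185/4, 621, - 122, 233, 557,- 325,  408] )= [ - 865,  -  604, - 543.0, - 325, - 325, - 122,  185/4,112.88, 233,408 , 557, 621,903]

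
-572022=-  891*642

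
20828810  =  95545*218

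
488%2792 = 488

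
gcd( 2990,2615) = 5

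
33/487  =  33/487= 0.07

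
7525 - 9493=-1968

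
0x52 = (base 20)42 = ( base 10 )82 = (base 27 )31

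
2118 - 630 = 1488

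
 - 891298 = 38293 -929591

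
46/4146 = 23/2073 = 0.01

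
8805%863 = 175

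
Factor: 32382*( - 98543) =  -2^1 * 3^2 * 7^1 *257^1 * 98543^1 = -3191019426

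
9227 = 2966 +6261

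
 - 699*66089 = - 46196211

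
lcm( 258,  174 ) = 7482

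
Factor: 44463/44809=3^1*14821^1*44809^ ( - 1)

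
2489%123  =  29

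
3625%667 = 290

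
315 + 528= 843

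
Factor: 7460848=2^4*466303^1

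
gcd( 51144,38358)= 12786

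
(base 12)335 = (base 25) in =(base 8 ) 731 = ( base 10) 473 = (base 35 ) DI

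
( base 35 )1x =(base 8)104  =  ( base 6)152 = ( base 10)68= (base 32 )24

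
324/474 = 54/79= 0.68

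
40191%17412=5367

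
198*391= 77418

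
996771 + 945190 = 1941961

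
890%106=42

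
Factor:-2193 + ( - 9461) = - 11654 =- 2^1*5827^1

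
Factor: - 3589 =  - 37^1*97^1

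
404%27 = 26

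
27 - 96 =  -69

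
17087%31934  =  17087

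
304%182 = 122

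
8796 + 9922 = 18718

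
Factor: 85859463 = 3^1*28619821^1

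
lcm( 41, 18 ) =738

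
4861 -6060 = -1199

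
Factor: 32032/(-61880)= - 44/85 = - 2^2*5^ ( - 1)*11^1*17^( - 1)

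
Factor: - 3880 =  - 2^3*5^1 * 97^1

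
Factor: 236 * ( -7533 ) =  - 1777788= - 2^2 * 3^5 * 31^1*59^1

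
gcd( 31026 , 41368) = 10342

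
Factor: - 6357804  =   - 2^2 *3^1*89^1*5953^1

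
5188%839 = 154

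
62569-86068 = -23499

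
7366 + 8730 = 16096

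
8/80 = 1/10=0.10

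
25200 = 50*504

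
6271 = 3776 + 2495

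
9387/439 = 9387/439 = 21.38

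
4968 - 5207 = -239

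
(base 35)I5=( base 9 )775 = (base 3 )212112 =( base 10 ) 635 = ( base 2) 1001111011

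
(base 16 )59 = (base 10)89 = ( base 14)65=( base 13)6b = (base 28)35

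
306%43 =5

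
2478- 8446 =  - 5968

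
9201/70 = 9201/70= 131.44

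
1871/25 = 74+21/25= 74.84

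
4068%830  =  748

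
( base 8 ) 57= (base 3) 1202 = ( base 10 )47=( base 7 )65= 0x2f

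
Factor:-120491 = -7^2*2459^1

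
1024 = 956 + 68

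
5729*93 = 532797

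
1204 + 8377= 9581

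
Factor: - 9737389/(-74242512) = 2^( - 4)*3^( - 2 ) * 541^( - 1 )*953^( - 1)*9737389^1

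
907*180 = 163260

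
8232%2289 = 1365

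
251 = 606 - 355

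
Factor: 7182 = 2^1*  3^3 * 7^1*19^1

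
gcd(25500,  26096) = 4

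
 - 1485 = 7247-8732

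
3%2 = 1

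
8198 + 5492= 13690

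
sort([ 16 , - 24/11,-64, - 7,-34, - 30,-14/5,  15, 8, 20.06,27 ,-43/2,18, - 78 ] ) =[ - 78, - 64  , - 34,-30,-43/2,-7, - 14/5,  -  24/11, 8, 15,16,18,20.06,27 ] 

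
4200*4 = 16800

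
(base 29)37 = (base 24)3m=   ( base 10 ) 94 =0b1011110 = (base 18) 54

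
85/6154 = 5/362 = 0.01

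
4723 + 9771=14494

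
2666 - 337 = 2329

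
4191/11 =381 = 381.00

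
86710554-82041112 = 4669442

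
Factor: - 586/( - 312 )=2^( - 2)*3^( -1 )*13^( - 1 )*293^1 =293/156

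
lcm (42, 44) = 924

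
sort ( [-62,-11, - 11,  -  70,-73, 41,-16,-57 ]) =[ - 73  , - 70, - 62, - 57, - 16  , - 11,-11,41 ]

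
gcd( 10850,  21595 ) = 35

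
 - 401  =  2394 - 2795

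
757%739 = 18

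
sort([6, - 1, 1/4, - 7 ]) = [ - 7, - 1, 1/4  ,  6 ]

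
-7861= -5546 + -2315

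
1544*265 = 409160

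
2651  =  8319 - 5668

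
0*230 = 0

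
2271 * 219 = 497349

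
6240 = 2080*3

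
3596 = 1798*2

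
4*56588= 226352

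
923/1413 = 923/1413 = 0.65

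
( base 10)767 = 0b1011111111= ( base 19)227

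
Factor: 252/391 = 2^2*3^2 *7^1 * 17^( - 1)*23^( - 1 )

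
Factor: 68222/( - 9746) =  - 7 = - 7^1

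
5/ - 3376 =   -  1 + 3371/3376 = - 0.00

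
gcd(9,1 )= 1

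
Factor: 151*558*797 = 67153626   =  2^1*3^2* 31^1 * 151^1*797^1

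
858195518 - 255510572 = 602684946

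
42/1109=42/1109= 0.04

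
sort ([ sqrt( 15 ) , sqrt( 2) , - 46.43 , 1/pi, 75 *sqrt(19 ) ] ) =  [ - 46.43,  1/pi,sqrt( 2), sqrt( 15), 75*sqrt(19 )]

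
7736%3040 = 1656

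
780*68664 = 53557920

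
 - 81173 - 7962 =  - 89135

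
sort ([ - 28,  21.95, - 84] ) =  [ - 84, - 28, 21.95 ] 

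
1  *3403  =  3403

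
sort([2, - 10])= [ -10,2] 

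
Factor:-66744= - 2^3*3^4*103^1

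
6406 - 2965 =3441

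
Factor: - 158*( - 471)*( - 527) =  - 39218286 = - 2^1 * 3^1 * 17^1*31^1*79^1*157^1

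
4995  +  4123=9118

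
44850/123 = 14950/41  =  364.63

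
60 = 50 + 10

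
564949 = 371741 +193208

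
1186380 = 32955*36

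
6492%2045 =357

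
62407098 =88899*702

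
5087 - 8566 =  - 3479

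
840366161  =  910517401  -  70151240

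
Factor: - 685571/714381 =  - 3^( - 1 )*19^(-1 )*83^( - 1)*113^1*151^ ( - 1)*6067^1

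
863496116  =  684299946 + 179196170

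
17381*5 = 86905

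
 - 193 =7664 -7857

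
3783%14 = 3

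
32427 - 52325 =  -19898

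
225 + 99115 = 99340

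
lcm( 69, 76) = 5244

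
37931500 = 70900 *535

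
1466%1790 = 1466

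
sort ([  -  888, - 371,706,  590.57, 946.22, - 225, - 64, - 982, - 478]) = [ - 982, - 888,-478,- 371,-225, - 64, 590.57, 706, 946.22] 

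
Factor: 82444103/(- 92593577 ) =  - 7^1 *17^ ( - 2) * 37^1*43^( - 1)*67^1*4751^1*7451^( - 1 )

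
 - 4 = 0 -4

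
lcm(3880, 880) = 85360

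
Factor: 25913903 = 163^1*158981^1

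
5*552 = 2760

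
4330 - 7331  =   - 3001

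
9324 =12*777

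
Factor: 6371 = 23^1  *  277^1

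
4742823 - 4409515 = 333308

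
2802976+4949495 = 7752471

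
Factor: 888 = 2^3*3^1*37^1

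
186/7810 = 93/3905 =0.02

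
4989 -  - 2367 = 7356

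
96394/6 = 16065 + 2/3 = 16065.67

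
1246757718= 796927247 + 449830471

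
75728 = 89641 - 13913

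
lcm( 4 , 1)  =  4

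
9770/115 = 84 + 22/23 = 84.96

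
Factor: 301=7^1* 43^1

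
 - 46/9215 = -1 +9169/9215 =- 0.00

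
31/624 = 31/624 = 0.05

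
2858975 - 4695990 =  - 1837015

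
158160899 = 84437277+73723622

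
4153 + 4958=9111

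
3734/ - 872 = - 5+313/436  =  - 4.28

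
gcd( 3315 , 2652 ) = 663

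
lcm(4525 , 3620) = 18100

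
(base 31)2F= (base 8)115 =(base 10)77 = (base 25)32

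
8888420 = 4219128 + 4669292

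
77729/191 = 77729/191  =  406.96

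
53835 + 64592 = 118427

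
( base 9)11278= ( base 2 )1110101100011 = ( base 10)7523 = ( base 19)11FI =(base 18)153h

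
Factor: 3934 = 2^1*7^1 * 281^1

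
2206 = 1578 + 628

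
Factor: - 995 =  - 5^1*199^1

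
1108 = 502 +606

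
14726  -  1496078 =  -1481352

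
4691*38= 178258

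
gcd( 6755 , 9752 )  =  1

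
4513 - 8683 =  - 4170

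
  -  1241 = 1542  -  2783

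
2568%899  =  770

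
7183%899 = 890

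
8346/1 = 8346 = 8346.00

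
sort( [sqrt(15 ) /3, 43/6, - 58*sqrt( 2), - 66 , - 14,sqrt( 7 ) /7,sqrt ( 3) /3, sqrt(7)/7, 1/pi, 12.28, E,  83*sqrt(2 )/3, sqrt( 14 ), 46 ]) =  [ - 58 * sqrt(2 ), - 66, - 14 , 1/pi, sqrt(7) /7,sqrt( 7 )/7, sqrt( 3 )/3, sqrt(15)/3, E, sqrt(14 ),43/6, 12.28 , 83*sqrt(2 ) /3,46]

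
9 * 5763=51867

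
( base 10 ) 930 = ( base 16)3A2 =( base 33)S6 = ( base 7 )2466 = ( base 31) u0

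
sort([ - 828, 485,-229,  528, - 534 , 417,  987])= [ - 828, - 534, - 229, 417,  485,528,987]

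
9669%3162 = 183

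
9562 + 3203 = 12765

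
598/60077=598/60077 = 0.01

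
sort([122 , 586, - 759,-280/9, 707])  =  [ - 759,-280/9,122,586,707]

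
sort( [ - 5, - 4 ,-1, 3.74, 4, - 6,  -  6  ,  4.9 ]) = [ - 6 , - 6, - 5, - 4,-1, 3.74, 4,4.9]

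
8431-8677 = -246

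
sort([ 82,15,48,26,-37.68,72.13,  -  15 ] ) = [ - 37.68, - 15 , 15 , 26, 48,72.13 , 82] 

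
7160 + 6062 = 13222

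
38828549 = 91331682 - 52503133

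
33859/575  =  58 + 509/575 = 58.89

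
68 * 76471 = 5200028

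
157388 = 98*1606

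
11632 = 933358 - 921726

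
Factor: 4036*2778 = 2^3*3^1*463^1 * 1009^1=11212008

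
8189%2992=2205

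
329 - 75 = 254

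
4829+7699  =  12528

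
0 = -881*0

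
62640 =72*870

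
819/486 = 91/54 = 1.69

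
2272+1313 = 3585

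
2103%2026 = 77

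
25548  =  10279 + 15269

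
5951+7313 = 13264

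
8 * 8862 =70896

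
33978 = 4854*7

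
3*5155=15465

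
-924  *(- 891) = 823284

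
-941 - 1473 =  - 2414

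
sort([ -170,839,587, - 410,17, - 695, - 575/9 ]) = [-695,-410, - 170, - 575/9,17, 587,839]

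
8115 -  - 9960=18075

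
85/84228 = 85/84228 = 0.00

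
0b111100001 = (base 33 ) EJ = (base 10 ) 481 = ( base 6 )2121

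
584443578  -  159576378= 424867200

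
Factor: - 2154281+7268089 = 5113808 = 2^4*7^1*45659^1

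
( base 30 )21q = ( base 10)1856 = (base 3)2112202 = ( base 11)1438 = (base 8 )3500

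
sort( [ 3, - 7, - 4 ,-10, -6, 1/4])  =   [-10, - 7, - 6, - 4,1/4,3]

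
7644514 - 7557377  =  87137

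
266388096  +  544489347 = 810877443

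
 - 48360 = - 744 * 65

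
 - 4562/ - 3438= 2281/1719 = 1.33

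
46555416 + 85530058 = 132085474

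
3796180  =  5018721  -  1222541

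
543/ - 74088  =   - 1 +24515/24696 = - 0.01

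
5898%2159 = 1580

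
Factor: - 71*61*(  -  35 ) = 151585 = 5^1*7^1*61^1*71^1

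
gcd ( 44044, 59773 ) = 7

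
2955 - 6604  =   - 3649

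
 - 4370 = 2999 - 7369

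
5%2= 1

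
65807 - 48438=17369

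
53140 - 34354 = 18786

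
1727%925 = 802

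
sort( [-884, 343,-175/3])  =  [-884, - 175/3, 343 ]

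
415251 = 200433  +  214818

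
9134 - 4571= 4563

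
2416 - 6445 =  - 4029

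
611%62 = 53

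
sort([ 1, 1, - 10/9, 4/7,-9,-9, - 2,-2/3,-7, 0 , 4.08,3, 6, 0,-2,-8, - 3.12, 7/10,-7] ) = [-9, - 9,-8,-7, - 7,-3.12,- 2,-2, - 10/9, - 2/3,0, 0 , 4/7, 7/10, 1, 1, 3,4.08 , 6]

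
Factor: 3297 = 3^1*7^1*157^1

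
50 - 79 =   -  29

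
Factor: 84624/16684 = 492/97 = 2^2*3^1*41^1*97^( - 1)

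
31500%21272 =10228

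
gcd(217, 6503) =7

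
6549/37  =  177= 177.00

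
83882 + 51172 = 135054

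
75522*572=43198584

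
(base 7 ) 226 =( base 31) 3p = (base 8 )166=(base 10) 118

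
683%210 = 53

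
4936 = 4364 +572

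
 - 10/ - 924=5/462 = 0.01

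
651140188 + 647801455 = 1298941643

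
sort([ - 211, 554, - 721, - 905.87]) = [ - 905.87, - 721,-211, 554] 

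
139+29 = 168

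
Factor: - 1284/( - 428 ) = 3 = 3^1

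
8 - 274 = - 266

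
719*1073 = 771487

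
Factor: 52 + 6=2^1*29^1 = 58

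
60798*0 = 0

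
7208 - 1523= 5685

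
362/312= 181/156 = 1.16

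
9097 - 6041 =3056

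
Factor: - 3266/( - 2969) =2^1*23^1 *71^1*2969^ ( - 1 ) 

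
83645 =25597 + 58048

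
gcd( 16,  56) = 8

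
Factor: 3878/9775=2^1* 5^ ( - 2 )*7^1*17^( - 1)*23^(-1 )*277^1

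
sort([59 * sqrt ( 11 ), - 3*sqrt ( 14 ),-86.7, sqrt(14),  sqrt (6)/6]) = [ - 86.7, - 3*sqrt( 14), sqrt( 6) /6, sqrt( 14),59 * sqrt( 11 )] 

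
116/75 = 1 + 41/75 = 1.55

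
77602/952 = 81+35/68=81.51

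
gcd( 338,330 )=2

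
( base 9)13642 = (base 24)g28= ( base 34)80O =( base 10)9272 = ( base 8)22070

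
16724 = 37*452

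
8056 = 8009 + 47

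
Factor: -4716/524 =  - 9 = -3^2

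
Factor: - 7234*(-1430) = 10344620 = 2^2*5^1*11^1*13^1*3617^1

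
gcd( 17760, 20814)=6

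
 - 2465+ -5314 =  - 7779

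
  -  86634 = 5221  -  91855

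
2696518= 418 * 6451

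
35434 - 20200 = 15234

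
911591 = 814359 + 97232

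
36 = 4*9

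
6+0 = 6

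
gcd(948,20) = 4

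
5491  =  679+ 4812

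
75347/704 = 75347/704 = 107.03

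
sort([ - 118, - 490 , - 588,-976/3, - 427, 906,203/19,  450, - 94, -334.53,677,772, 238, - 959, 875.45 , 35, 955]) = [ - 959, - 588,-490,  -  427, - 334.53, - 976/3,-118 , - 94,203/19,35, 238,450,677,772,875.45, 906, 955 ] 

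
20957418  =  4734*4427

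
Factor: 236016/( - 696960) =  -2^(-3)*5^(-1)*11^(-1 )*149^1 =- 149/440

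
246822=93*2654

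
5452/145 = 188/5 = 37.60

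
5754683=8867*649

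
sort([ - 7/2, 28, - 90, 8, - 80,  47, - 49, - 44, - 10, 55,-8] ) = [  -  90, - 80  ,- 49, - 44, - 10,-8,-7/2,8,  28, 47,55 ] 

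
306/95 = 3 + 21/95 = 3.22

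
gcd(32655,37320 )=4665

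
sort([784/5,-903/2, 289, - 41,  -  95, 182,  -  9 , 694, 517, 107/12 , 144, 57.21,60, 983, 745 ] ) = [ - 903/2, - 95,-41, - 9, 107/12, 57.21, 60,144, 784/5, 182, 289, 517, 694,745,983]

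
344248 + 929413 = 1273661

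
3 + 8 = 11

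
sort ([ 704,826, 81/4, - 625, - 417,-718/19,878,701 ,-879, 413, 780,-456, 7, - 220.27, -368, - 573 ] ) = [- 879 , - 625, - 573,  -  456,-417, - 368, - 220.27, - 718/19 , 7,81/4, 413, 701, 704, 780, 826,  878 ]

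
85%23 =16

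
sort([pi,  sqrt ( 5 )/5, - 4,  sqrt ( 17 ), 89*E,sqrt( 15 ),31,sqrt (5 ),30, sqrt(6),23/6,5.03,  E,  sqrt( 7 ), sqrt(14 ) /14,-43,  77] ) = [ -43,  -  4 , sqrt( 14 ) /14,sqrt(5)/5, sqrt(5 ), sqrt( 6 ),sqrt ( 7 ),E, pi,23/6 , sqrt (15),sqrt(17 ),  5.03,30, 31,77,89 * E ]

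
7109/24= 296 + 5/24 =296.21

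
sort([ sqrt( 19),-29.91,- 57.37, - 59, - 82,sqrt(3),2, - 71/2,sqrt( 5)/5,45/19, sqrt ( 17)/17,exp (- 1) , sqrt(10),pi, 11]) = [-82, -59, - 57.37, - 71/2 ,-29.91,sqrt(17)/17,exp( - 1), sqrt ( 5 ) /5, sqrt(3),2,45/19,pi, sqrt( 10), sqrt( 19 ),11] 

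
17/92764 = 17/92764 =0.00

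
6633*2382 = 15799806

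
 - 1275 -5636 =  - 6911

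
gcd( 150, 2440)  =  10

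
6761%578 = 403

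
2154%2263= 2154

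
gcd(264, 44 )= 44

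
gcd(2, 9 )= 1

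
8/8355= 8/8355 = 0.00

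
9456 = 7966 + 1490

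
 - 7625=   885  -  8510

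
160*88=14080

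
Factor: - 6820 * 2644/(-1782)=2^3 * 3^( - 4) * 5^1*31^1*661^1 = 819640/81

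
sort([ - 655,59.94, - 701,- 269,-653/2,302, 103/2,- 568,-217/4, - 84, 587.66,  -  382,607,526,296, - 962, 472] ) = [ - 962, - 701, - 655 , - 568, - 382,-653/2,-269,  -  84, - 217/4, 103/2,59.94,296,302 , 472  ,  526 , 587.66, 607]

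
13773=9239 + 4534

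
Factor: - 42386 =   -  2^1 * 21193^1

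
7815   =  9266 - 1451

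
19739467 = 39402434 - 19662967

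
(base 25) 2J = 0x45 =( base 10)69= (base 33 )23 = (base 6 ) 153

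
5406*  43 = 232458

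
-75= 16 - 91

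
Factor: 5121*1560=7988760 =2^3*3^3*5^1 * 13^1 * 569^1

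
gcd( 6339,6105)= 3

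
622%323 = 299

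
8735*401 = 3502735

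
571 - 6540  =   - 5969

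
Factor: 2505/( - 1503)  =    -  3^( - 1)*5^1= -5/3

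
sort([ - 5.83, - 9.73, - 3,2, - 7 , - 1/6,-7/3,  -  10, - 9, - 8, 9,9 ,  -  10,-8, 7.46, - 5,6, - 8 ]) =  [ - 10, - 10, - 9.73, - 9, - 8,-8, - 8,-7,  -  5.83 , - 5, - 3 ,- 7/3, - 1/6, 2  ,  6, 7.46,9 , 9] 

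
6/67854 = 1/11309 = 0.00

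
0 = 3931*0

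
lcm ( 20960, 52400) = 104800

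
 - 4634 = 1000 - 5634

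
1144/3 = 381 + 1/3 = 381.33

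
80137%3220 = 2857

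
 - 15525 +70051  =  54526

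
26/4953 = 2/381 = 0.01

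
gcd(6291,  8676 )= 9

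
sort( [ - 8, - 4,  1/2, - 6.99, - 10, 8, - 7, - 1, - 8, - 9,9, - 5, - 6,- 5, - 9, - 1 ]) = [ - 10, - 9, - 9, -8,-8, - 7, - 6.99, - 6, - 5, - 5, - 4, - 1, - 1,1/2, 8,9]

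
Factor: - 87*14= -1218 =- 2^1*3^1 *7^1*29^1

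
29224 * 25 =730600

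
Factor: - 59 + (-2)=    - 61^1 = - 61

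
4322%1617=1088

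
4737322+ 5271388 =10008710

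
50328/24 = 2097=2097.00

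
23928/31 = 771 + 27/31 = 771.87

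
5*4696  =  23480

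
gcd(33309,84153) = 3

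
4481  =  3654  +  827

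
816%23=11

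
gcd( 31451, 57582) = 7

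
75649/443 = 170  +  339/443 = 170.77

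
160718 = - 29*( - 5542) 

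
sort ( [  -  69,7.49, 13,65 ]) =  [ - 69, 7.49,13, 65]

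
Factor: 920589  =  3^1*47^1*6529^1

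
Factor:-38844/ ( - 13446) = 26/9  =  2^1*3^( - 2) * 13^1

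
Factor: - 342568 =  - 2^3*42821^1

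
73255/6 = 12209+1/6= 12209.17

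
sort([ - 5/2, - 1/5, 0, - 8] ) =[ - 8 , - 5/2, - 1/5, 0] 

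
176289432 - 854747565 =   -  678458133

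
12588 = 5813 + 6775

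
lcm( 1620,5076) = 76140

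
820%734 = 86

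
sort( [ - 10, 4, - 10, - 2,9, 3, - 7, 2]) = [-10,-10,-7, - 2, 2, 3, 4, 9 ]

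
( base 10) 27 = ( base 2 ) 11011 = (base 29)r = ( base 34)R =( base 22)15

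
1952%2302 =1952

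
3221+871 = 4092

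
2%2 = 0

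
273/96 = 91/32 = 2.84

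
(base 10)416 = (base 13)260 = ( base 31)dd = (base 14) 21a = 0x1a0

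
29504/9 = 3278 + 2/9 = 3278.22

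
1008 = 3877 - 2869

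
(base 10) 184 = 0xB8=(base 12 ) 134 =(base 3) 20211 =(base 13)112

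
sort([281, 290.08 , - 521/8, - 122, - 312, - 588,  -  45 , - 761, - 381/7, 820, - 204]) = [ - 761, - 588,- 312, - 204, - 122, - 521/8, - 381/7, - 45, 281,  290.08, 820]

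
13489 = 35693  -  22204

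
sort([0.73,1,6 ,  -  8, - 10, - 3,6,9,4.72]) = [ - 10, - 8 ,- 3, 0.73,1,  4.72,6, 6, 9]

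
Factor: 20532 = 2^2*3^1*29^1*59^1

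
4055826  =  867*4678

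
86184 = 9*9576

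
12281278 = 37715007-25433729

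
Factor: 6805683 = 3^2 * 101^1* 7487^1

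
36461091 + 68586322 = 105047413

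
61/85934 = 61/85934 = 0.00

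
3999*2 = 7998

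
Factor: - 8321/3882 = -2^( - 1) * 3^( - 1)*53^1*157^1*647^(  -  1)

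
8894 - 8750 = 144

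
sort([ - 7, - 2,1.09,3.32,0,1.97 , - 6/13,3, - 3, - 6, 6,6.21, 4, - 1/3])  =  [ - 7, - 6,-3, - 2, - 6/13, - 1/3,0, 1.09,1.97,3,3.32,4,6,6.21 ]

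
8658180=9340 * 927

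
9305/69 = 134 + 59/69=134.86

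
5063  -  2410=2653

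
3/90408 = 1/30136 = 0.00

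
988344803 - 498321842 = 490022961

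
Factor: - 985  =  -5^1*197^1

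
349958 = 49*7142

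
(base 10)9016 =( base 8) 21470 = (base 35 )7cl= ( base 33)897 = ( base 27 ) c9p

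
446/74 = 6+ 1/37 = 6.03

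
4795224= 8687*552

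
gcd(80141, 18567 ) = 1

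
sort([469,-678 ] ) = [ - 678, 469]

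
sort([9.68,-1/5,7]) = [ - 1/5 , 7,9.68]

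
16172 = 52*311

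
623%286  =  51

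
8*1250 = 10000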